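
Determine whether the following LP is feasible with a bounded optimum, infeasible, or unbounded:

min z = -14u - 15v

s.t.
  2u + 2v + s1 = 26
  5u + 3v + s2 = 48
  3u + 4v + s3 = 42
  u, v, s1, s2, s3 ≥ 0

Feasible with a bounded optimal solution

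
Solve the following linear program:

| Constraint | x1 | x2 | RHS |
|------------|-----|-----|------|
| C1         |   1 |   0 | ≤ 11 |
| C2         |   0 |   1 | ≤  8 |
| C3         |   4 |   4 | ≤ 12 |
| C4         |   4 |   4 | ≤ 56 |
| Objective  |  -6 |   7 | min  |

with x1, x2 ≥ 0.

Evaluate the objective at each vertex of the feasible region:
  z(0, 0) = 0
  z(3, 0) = -18  ←
  z(0, 3) = 21
The minimum is at x1 = 3, x2 = 0.

x1 = 3, x2 = 0, z = -18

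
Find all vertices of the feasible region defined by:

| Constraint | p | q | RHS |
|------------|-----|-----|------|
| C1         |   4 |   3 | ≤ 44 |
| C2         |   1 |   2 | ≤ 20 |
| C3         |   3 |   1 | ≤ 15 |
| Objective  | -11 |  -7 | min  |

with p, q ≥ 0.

(0, 0), (5, 0), (2, 9), (0, 10)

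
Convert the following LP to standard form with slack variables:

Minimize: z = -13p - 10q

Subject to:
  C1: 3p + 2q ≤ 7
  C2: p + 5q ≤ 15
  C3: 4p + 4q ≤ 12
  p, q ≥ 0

min z = -13p - 10q

s.t.
  3p + 2q + s1 = 7
  p + 5q + s2 = 15
  4p + 4q + s3 = 12
  p, q, s1, s2, s3 ≥ 0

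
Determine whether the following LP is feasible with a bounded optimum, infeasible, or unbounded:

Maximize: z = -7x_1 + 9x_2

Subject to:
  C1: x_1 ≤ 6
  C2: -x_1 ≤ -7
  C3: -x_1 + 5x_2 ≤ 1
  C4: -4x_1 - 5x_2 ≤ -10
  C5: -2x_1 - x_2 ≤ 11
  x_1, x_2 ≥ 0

Infeasible (no feasible solution exists)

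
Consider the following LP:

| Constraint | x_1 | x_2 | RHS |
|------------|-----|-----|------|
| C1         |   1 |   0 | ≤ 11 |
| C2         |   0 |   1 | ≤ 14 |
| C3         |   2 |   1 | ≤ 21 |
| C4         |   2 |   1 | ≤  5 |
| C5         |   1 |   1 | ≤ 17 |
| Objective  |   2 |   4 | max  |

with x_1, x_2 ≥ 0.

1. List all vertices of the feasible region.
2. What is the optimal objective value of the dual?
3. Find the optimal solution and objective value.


1. (0, 0), (2.5, 0), (0, 5)
2. 20
3. x_1 = 0, x_2 = 5, z = 20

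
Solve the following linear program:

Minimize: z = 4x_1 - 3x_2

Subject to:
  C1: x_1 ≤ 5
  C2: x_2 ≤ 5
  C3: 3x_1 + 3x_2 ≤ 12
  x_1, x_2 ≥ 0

Evaluate the objective at each vertex of the feasible region:
  z(0, 0) = 0
  z(4, 0) = 16
  z(0, 4) = -12  ←
The minimum is at x_1 = 0, x_2 = 4.

x_1 = 0, x_2 = 4, z = -12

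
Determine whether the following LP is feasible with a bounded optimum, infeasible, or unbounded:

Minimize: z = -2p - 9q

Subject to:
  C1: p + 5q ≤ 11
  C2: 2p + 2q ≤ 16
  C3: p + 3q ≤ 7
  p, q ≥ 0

Feasible with a bounded optimal solution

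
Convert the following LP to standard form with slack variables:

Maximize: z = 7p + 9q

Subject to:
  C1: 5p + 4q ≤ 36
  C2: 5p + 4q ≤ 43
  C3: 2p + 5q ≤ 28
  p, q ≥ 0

max z = 7p + 9q

s.t.
  5p + 4q + s1 = 36
  5p + 4q + s2 = 43
  2p + 5q + s3 = 28
  p, q, s1, s2, s3 ≥ 0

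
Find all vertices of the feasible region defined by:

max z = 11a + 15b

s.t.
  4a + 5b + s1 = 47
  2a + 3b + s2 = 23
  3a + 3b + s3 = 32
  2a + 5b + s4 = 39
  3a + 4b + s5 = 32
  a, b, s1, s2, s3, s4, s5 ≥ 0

(0, 0), (10.67, 0), (4, 5), (0, 7.667)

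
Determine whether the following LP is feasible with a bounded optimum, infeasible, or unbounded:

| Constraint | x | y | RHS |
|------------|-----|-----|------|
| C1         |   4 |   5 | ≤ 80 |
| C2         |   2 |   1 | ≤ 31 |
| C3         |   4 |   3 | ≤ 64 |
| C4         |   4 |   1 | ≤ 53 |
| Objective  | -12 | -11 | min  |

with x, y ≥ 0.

Feasible with a bounded optimal solution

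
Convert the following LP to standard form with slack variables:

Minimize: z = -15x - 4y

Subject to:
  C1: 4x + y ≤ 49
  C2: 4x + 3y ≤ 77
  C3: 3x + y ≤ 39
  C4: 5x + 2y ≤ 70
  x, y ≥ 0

min z = -15x - 4y

s.t.
  4x + y + s1 = 49
  4x + 3y + s2 = 77
  3x + y + s3 = 39
  5x + 2y + s4 = 70
  x, y, s1, s2, s3, s4 ≥ 0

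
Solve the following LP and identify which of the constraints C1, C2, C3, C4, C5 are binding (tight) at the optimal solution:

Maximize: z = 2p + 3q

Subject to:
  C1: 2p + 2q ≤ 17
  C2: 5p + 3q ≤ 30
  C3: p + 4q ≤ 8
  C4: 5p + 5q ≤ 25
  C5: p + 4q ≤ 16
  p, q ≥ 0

At p = 4, q = 1, compute slack b - a·x for each constraint:
  C1: 17 − 10 = 7  (slack)
  C2: 30 − 23 = 7  (slack)
  C3: 8 − 8 = 0  (binding)
  C4: 25 − 25 = 0  (binding)
  C5: 16 − 8 = 8  (slack)

Optimal: p = 4, q = 1
Binding: C3, C4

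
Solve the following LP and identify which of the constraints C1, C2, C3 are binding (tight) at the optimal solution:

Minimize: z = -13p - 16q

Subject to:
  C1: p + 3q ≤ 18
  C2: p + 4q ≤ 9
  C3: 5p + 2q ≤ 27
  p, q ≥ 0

At p = 5, q = 1, compute slack b - a·x for each constraint:
  C1: 18 − 8 = 10  (slack)
  C2: 9 − 9 = 0  (binding)
  C3: 27 − 27 = 0  (binding)

Optimal: p = 5, q = 1
Binding: C2, C3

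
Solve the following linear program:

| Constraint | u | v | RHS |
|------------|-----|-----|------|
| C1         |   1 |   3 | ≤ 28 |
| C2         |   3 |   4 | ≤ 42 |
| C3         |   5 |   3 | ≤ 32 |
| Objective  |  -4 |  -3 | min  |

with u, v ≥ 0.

Evaluate the objective at each vertex of the feasible region:
  z(0, 0) = 0
  z(6.4, 0) = -25.6
  z(1, 9) = -31  ←
  z(0, 9.333) = -28
The minimum is at u = 1, v = 9.

u = 1, v = 9, z = -31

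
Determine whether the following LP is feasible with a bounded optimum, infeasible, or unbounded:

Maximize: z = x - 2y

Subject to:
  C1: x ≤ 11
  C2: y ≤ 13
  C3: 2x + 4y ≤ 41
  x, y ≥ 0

Feasible with a bounded optimal solution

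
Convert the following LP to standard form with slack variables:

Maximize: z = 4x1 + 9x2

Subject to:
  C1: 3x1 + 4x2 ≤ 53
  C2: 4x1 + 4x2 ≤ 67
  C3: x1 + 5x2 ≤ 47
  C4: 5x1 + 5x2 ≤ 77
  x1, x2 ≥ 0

max z = 4x1 + 9x2

s.t.
  3x1 + 4x2 + s1 = 53
  4x1 + 4x2 + s2 = 67
  x1 + 5x2 + s3 = 47
  5x1 + 5x2 + s4 = 77
  x1, x2, s1, s2, s3, s4 ≥ 0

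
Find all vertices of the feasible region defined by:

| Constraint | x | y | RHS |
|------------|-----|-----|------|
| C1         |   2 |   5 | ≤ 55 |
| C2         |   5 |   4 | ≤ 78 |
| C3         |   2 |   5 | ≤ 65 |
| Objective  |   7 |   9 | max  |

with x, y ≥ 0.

(0, 0), (15.6, 0), (10, 7), (0, 11)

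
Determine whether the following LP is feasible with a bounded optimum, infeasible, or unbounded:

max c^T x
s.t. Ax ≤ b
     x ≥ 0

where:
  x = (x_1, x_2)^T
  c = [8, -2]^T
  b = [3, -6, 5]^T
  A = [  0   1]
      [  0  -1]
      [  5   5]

Infeasible (no feasible solution exists)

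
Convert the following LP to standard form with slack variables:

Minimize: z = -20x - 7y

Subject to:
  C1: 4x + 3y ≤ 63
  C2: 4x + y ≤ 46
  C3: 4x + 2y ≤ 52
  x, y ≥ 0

min z = -20x - 7y

s.t.
  4x + 3y + s1 = 63
  4x + y + s2 = 46
  4x + 2y + s3 = 52
  x, y, s1, s2, s3 ≥ 0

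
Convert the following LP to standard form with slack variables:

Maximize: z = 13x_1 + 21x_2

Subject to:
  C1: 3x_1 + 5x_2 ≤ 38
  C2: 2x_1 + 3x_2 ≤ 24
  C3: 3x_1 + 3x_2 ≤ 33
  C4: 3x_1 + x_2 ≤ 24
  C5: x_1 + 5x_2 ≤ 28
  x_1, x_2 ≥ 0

max z = 13x_1 + 21x_2

s.t.
  3x_1 + 5x_2 + s1 = 38
  2x_1 + 3x_2 + s2 = 24
  3x_1 + 3x_2 + s3 = 33
  3x_1 + x_2 + s4 = 24
  x_1 + 5x_2 + s5 = 28
  x_1, x_2, s1, s2, s3, s4, s5 ≥ 0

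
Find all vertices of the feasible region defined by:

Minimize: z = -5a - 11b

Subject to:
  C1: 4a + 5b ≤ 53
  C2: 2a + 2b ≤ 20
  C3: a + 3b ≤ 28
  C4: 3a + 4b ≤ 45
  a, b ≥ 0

(0, 0), (10, 0), (1, 9), (0, 9.333)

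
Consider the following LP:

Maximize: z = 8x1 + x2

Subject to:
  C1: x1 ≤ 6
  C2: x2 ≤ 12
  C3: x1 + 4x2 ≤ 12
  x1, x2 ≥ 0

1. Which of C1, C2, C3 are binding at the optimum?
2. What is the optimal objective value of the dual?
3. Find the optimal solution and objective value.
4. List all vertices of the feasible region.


1. C1, C3
2. 49.5
3. x1 = 6, x2 = 1.5, z = 49.5
4. (0, 0), (6, 0), (6, 1.5), (0, 3)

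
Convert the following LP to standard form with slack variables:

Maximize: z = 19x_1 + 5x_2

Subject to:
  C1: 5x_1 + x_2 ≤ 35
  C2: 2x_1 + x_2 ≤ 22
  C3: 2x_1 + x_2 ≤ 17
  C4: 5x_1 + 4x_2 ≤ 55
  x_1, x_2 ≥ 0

max z = 19x_1 + 5x_2

s.t.
  5x_1 + x_2 + s1 = 35
  2x_1 + x_2 + s2 = 22
  2x_1 + x_2 + s3 = 17
  5x_1 + 4x_2 + s4 = 55
  x_1, x_2, s1, s2, s3, s4 ≥ 0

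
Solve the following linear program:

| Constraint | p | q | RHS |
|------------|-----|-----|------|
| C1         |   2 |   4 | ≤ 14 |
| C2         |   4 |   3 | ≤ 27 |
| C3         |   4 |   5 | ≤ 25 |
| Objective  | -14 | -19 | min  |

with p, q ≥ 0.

Evaluate the objective at each vertex of the feasible region:
  z(0, 0) = 0
  z(6.25, 0) = -87.5
  z(5, 1) = -89  ←
  z(0, 3.5) = -66.5
The minimum is at p = 5, q = 1.

p = 5, q = 1, z = -89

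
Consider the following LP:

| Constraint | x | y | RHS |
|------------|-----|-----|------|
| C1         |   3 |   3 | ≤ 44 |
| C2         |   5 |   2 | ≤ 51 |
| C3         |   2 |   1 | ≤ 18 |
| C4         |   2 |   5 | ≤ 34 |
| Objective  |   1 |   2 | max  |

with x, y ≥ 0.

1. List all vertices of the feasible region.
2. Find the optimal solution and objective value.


1. (0, 0), (9, 0), (7, 4), (0, 6.8)
2. x = 7, y = 4, z = 15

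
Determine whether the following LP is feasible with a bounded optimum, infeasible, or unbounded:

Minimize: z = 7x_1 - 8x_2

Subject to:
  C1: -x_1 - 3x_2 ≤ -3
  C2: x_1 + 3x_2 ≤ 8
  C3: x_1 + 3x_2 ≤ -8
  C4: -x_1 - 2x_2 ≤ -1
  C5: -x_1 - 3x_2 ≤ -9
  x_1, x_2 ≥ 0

Infeasible (no feasible solution exists)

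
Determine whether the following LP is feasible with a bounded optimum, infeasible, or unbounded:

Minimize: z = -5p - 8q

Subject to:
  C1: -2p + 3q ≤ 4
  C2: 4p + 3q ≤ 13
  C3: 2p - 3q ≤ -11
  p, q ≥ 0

Infeasible (no feasible solution exists)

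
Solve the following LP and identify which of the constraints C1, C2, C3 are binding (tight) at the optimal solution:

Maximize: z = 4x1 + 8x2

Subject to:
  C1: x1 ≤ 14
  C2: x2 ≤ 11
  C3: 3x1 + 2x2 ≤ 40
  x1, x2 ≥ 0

At x1 = 6, x2 = 11, compute slack b - a·x for each constraint:
  C1: 14 − 6 = 8  (slack)
  C2: 11 − 11 = 0  (binding)
  C3: 40 − 40 = 0  (binding)

Optimal: x1 = 6, x2 = 11
Binding: C2, C3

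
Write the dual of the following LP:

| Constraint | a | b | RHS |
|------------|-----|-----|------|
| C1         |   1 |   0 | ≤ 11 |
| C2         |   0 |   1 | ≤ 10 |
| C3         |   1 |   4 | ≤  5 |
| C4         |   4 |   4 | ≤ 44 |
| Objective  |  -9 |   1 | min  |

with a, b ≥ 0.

Primal min cᵀx s.t. Ax ≤ b, x ≥ 0  →  Dual max −bᵀy s.t. Aᵀy ≥ −c, y ≥ 0.

Maximize: z = -11y1 - 10y2 - 5y3 - 44y4

Subject to:
  y1 + y3 + 4y4 ≥ 9
  y2 + 4y3 + 4y4 ≥ -1
  y1, y2, y3, y4 ≥ 0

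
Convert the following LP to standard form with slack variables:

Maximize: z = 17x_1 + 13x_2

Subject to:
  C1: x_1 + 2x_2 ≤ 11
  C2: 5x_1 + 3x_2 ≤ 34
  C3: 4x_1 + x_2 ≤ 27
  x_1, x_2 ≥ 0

max z = 17x_1 + 13x_2

s.t.
  x_1 + 2x_2 + s1 = 11
  5x_1 + 3x_2 + s2 = 34
  4x_1 + x_2 + s3 = 27
  x_1, x_2, s1, s2, s3 ≥ 0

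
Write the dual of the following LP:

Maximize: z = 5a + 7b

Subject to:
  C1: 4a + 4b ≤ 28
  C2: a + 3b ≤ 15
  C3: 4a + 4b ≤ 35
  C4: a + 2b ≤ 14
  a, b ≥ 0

Primal max cᵀx s.t. Ax ≤ b, x ≥ 0  →  Dual min bᵀy s.t. Aᵀy ≥ c, y ≥ 0.

Minimize: z = 28y1 + 15y2 + 35y3 + 14y4

Subject to:
  4y1 + y2 + 4y3 + y4 ≥ 5
  4y1 + 3y2 + 4y3 + 2y4 ≥ 7
  y1, y2, y3, y4 ≥ 0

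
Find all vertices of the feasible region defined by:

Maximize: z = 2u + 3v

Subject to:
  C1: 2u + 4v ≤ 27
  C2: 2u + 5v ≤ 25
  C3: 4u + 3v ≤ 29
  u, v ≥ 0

(0, 0), (7.25, 0), (5, 3), (0, 5)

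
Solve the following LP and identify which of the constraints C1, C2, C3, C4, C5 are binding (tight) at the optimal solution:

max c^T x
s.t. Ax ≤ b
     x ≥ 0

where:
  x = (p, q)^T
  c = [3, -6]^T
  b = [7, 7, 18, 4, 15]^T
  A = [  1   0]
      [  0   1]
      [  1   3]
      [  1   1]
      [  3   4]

At p = 4, q = 0, compute slack b - a·x for each constraint:
  C1: 7 − 4 = 3  (slack)
  C2: 7 − 0 = 7  (slack)
  C3: 18 − 4 = 14  (slack)
  C4: 4 − 4 = 0  (binding)
  C5: 15 − 12 = 3  (slack)

Optimal: p = 4, q = 0
Binding: C4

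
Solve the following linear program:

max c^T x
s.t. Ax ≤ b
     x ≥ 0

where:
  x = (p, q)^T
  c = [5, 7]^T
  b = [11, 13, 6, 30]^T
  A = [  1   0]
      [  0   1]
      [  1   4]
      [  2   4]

Evaluate the objective at each vertex of the feasible region:
  z(0, 0) = 0
  z(6, 0) = 30  ←
  z(0, 1.5) = 10.5
The maximum is at p = 6, q = 0.

p = 6, q = 0, z = 30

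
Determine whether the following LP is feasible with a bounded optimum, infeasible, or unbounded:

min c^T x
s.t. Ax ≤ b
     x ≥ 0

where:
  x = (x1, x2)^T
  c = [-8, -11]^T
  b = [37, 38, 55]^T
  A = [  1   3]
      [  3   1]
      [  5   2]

Feasible with a bounded optimal solution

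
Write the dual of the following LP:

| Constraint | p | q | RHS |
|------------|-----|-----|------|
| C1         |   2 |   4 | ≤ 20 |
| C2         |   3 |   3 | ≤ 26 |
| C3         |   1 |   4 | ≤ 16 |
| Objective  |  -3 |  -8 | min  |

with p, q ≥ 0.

Primal min cᵀx s.t. Ax ≤ b, x ≥ 0  →  Dual max −bᵀy s.t. Aᵀy ≥ −c, y ≥ 0.

Maximize: z = -20y1 - 26y2 - 16y3

Subject to:
  2y1 + 3y2 + y3 ≥ 3
  4y1 + 3y2 + 4y3 ≥ 8
  y1, y2, y3 ≥ 0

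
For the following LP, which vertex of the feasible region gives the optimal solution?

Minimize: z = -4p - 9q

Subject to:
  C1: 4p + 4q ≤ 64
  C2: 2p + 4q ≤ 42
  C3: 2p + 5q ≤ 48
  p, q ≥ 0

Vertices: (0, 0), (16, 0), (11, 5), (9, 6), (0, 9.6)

Evaluate the objective at each vertex of the feasible region:
  z(0, 0) = 0
  z(16, 0) = -64
  z(11, 5) = -89
  z(9, 6) = -90  ←
  z(0, 9.6) = -86.4
The minimum is at p = 9, q = 6.

(9, 6)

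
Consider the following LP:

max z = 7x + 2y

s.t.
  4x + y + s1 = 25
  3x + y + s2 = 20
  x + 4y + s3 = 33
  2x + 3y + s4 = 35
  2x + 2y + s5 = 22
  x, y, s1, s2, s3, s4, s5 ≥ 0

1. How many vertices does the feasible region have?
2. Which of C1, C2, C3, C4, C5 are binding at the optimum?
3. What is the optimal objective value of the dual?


1. 6
2. C1, C2
3. 45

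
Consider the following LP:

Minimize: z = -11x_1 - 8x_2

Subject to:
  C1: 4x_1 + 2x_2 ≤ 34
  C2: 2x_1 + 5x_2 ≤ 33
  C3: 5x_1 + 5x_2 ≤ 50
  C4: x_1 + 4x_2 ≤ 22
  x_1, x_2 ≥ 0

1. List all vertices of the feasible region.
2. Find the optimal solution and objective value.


1. (0, 0), (8.5, 0), (7, 3), (6, 4), (0, 5.5)
2. x_1 = 7, x_2 = 3, z = -101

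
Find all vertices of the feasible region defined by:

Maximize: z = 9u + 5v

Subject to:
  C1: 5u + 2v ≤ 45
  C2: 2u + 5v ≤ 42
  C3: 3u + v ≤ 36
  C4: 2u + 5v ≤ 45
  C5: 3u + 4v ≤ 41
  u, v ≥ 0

(0, 0), (9, 0), (7, 5), (5.286, 6.286), (0, 8.4)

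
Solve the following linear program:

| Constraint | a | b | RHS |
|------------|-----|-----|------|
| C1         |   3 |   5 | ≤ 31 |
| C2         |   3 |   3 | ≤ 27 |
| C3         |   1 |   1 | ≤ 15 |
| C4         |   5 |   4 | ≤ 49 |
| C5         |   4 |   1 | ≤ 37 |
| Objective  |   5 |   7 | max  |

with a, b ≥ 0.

Evaluate the objective at each vertex of the feasible region:
  z(0, 0) = 0
  z(9, 0) = 45
  z(7, 2) = 49  ←
  z(0, 6.2) = 43.4
The maximum is at a = 7, b = 2.

a = 7, b = 2, z = 49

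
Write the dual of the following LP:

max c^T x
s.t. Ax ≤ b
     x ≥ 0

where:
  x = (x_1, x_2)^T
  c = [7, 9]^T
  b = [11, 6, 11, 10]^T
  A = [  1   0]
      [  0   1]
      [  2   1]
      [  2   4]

Primal max cᵀx s.t. Ax ≤ b, x ≥ 0  →  Dual min bᵀy s.t. Aᵀy ≥ c, y ≥ 0.

Minimize: z = 11y1 + 6y2 + 11y3 + 10y4

Subject to:
  y1 + 2y3 + 2y4 ≥ 7
  y2 + y3 + 4y4 ≥ 9
  y1, y2, y3, y4 ≥ 0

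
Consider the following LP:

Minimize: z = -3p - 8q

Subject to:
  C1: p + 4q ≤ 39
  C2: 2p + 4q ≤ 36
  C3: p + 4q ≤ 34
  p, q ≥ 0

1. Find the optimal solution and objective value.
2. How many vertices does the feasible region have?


1. p = 2, q = 8, z = -70
2. 4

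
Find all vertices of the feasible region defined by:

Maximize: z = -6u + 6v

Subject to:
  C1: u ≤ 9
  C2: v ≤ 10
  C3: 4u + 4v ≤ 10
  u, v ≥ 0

(0, 0), (2.5, 0), (0, 2.5)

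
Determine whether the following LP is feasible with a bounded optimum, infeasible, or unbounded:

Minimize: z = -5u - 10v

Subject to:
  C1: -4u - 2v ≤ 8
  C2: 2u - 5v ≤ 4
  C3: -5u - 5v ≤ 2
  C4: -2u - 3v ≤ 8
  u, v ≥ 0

Unbounded (objective can decrease without bound)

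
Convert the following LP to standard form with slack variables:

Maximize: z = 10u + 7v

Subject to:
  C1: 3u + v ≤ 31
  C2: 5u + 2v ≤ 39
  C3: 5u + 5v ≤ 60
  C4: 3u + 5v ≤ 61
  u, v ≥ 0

max z = 10u + 7v

s.t.
  3u + v + s1 = 31
  5u + 2v + s2 = 39
  5u + 5v + s3 = 60
  3u + 5v + s4 = 61
  u, v, s1, s2, s3, s4 ≥ 0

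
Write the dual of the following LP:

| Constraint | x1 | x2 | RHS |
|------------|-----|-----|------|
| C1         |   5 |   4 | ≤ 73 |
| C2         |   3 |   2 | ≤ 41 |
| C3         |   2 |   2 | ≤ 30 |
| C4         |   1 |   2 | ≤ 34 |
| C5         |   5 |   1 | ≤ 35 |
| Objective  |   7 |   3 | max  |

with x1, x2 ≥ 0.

Primal max cᵀx s.t. Ax ≤ b, x ≥ 0  →  Dual min bᵀy s.t. Aᵀy ≥ c, y ≥ 0.

Minimize: z = 73y1 + 41y2 + 30y3 + 34y4 + 35y5

Subject to:
  5y1 + 3y2 + 2y3 + y4 + 5y5 ≥ 7
  4y1 + 2y2 + 2y3 + 2y4 + y5 ≥ 3
  y1, y2, y3, y4, y5 ≥ 0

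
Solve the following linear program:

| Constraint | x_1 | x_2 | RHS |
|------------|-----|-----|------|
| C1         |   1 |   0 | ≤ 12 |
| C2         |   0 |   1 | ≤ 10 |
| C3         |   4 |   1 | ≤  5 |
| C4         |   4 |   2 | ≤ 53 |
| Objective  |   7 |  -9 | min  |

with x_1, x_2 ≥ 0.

Evaluate the objective at each vertex of the feasible region:
  z(0, 0) = 0
  z(1.25, 0) = 8.75
  z(0, 5) = -45  ←
The minimum is at x_1 = 0, x_2 = 5.

x_1 = 0, x_2 = 5, z = -45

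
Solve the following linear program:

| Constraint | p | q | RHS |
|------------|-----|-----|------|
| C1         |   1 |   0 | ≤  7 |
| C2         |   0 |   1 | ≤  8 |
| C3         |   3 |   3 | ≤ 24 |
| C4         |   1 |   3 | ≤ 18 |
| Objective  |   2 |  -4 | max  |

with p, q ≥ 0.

Evaluate the objective at each vertex of the feasible region:
  z(0, 0) = 0
  z(7, 0) = 14  ←
  z(7, 1) = 10
  z(3, 5) = -14
  z(0, 6) = -24
The maximum is at p = 7, q = 0.

p = 7, q = 0, z = 14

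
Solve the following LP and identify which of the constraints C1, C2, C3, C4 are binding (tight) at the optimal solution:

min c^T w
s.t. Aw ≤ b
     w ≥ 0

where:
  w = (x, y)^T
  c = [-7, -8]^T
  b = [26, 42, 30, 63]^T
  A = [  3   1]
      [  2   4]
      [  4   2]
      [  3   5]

At x = 3, y = 9, compute slack b - a·x for each constraint:
  C1: 26 − 18 = 8  (slack)
  C2: 42 − 42 = 0  (binding)
  C3: 30 − 30 = 0  (binding)
  C4: 63 − 54 = 9  (slack)

Optimal: x = 3, y = 9
Binding: C2, C3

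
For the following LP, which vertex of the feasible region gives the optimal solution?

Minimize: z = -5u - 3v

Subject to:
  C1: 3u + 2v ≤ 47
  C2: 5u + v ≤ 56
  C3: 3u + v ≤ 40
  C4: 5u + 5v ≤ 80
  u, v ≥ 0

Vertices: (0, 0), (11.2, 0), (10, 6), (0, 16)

Evaluate the objective at each vertex of the feasible region:
  z(0, 0) = 0
  z(11.2, 0) = -56
  z(10, 6) = -68  ←
  z(0, 16) = -48
The minimum is at u = 10, v = 6.

(10, 6)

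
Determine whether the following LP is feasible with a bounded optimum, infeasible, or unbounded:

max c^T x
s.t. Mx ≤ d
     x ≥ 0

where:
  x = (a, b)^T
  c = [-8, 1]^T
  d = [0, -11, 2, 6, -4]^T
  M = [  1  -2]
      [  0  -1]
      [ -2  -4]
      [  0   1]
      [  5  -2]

Infeasible (no feasible solution exists)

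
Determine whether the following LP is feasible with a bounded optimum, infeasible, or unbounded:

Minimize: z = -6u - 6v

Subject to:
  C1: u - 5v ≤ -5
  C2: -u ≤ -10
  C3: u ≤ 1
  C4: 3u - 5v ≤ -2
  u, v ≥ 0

Infeasible (no feasible solution exists)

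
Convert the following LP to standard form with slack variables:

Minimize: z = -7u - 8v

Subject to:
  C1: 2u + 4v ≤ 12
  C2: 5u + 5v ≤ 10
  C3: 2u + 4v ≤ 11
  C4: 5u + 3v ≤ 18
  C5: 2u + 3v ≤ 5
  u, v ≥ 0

min z = -7u - 8v

s.t.
  2u + 4v + s1 = 12
  5u + 5v + s2 = 10
  2u + 4v + s3 = 11
  5u + 3v + s4 = 18
  2u + 3v + s5 = 5
  u, v, s1, s2, s3, s4, s5 ≥ 0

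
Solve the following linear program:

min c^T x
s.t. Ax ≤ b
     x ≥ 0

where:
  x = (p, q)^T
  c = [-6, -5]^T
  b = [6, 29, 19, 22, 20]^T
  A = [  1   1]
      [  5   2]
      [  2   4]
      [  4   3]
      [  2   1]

Evaluate the objective at each vertex of the feasible region:
  z(0, 0) = 0
  z(5.5, 0) = -33
  z(4, 2) = -34  ←
  z(2.5, 3.5) = -32.5
  z(0, 4.75) = -23.75
The minimum is at p = 4, q = 2.

p = 4, q = 2, z = -34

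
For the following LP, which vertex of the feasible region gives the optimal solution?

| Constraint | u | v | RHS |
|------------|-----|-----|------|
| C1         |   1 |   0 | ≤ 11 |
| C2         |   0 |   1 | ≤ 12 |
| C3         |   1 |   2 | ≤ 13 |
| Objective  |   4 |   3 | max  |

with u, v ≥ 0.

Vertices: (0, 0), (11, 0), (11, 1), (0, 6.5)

Evaluate the objective at each vertex of the feasible region:
  z(0, 0) = 0
  z(11, 0) = 44
  z(11, 1) = 47  ←
  z(0, 6.5) = 19.5
The maximum is at u = 11, v = 1.

(11, 1)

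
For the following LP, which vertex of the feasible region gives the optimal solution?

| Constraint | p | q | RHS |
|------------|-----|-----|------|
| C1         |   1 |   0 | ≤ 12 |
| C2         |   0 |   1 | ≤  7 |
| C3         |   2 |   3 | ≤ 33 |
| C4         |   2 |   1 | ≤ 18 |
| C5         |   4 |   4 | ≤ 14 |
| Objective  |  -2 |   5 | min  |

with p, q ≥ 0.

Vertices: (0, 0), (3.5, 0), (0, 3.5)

Evaluate the objective at each vertex of the feasible region:
  z(0, 0) = 0
  z(3.5, 0) = -7  ←
  z(0, 3.5) = 17.5
The minimum is at p = 3.5, q = 0.

(3.5, 0)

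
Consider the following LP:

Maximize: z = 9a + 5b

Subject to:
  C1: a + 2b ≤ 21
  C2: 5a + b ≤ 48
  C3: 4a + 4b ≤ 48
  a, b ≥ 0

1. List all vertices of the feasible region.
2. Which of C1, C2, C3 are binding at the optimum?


1. (0, 0), (9.6, 0), (9, 3), (3, 9), (0, 10.5)
2. C2, C3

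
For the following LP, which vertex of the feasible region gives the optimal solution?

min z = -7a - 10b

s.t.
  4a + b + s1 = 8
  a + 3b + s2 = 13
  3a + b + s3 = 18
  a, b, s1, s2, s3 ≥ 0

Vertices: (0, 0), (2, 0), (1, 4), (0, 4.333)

Evaluate the objective at each vertex of the feasible region:
  z(0, 0) = 0
  z(2, 0) = -14
  z(1, 4) = -47  ←
  z(0, 4.333) = -43.33
The minimum is at a = 1, b = 4.

(1, 4)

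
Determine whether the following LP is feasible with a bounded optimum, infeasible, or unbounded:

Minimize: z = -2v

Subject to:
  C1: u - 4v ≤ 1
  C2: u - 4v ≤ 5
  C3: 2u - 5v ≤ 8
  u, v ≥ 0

Unbounded (objective can decrease without bound)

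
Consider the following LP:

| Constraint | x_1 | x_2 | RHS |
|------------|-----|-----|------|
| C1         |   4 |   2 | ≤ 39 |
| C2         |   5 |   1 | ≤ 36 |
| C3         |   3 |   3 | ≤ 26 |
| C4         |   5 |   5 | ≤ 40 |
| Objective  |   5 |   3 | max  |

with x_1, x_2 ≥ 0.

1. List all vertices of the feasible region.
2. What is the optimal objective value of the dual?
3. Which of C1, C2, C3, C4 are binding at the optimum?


1. (0, 0), (7.2, 0), (7, 1), (0, 8)
2. 38
3. C2, C4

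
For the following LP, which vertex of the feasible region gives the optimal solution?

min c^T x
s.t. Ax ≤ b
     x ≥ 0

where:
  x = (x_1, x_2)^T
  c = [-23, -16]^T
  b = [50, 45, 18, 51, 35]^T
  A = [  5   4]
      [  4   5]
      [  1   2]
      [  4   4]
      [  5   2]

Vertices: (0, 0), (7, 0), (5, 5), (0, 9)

Evaluate the objective at each vertex of the feasible region:
  z(0, 0) = 0
  z(7, 0) = -161
  z(5, 5) = -195  ←
  z(0, 9) = -144
The minimum is at x_1 = 5, x_2 = 5.

(5, 5)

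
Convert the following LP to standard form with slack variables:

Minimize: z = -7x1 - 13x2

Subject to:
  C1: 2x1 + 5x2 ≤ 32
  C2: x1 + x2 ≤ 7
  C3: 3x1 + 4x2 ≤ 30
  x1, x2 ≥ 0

min z = -7x1 - 13x2

s.t.
  2x1 + 5x2 + s1 = 32
  x1 + x2 + s2 = 7
  3x1 + 4x2 + s3 = 30
  x1, x2, s1, s2, s3 ≥ 0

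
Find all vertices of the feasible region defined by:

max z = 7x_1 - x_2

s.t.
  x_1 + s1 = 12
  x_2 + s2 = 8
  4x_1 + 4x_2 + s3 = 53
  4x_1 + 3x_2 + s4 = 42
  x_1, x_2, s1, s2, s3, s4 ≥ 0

(0, 0), (10.5, 0), (4.5, 8), (0, 8)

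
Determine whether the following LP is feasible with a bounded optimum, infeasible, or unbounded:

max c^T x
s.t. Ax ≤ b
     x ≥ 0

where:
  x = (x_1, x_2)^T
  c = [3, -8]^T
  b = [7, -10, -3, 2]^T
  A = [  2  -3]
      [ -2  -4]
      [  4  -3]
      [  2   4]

Infeasible (no feasible solution exists)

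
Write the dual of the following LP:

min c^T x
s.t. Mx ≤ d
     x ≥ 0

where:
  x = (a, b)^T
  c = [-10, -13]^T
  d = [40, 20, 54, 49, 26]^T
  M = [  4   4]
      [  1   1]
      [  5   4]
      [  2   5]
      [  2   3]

Primal min cᵀx s.t. Ax ≤ b, x ≥ 0  →  Dual max −bᵀy s.t. Aᵀy ≥ −c, y ≥ 0.

Maximize: z = -40y1 - 20y2 - 54y3 - 49y4 - 26y5

Subject to:
  4y1 + y2 + 5y3 + 2y4 + 2y5 ≥ 10
  4y1 + y2 + 4y3 + 5y4 + 3y5 ≥ 13
  y1, y2, y3, y4, y5 ≥ 0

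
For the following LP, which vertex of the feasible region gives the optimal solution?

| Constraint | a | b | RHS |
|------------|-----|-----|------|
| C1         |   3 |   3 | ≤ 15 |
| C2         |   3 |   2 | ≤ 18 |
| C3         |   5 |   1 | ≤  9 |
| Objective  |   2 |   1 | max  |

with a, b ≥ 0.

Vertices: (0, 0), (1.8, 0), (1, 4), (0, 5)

Evaluate the objective at each vertex of the feasible region:
  z(0, 0) = 0
  z(1.8, 0) = 3.6
  z(1, 4) = 6  ←
  z(0, 5) = 5
The maximum is at a = 1, b = 4.

(1, 4)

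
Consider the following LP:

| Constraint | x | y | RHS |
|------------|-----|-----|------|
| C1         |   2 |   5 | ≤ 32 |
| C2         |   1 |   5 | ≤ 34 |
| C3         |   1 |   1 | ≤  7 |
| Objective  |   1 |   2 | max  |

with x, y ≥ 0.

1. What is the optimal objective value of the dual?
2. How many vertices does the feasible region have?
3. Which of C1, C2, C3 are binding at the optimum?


1. 13
2. 4
3. C1, C3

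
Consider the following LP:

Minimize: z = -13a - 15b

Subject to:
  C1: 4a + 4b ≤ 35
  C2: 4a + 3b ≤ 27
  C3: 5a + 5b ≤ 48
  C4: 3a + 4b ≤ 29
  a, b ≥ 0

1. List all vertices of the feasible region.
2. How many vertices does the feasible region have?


1. (0, 0), (6.75, 0), (3, 5), (0, 7.25)
2. 4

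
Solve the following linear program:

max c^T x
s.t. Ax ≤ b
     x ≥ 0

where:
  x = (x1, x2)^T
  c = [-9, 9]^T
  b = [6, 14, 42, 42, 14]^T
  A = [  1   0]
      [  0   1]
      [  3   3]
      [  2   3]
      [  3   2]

Evaluate the objective at each vertex of the feasible region:
  z(0, 0) = 0
  z(4.667, 0) = -42
  z(0, 7) = 63  ←
The maximum is at x1 = 0, x2 = 7.

x1 = 0, x2 = 7, z = 63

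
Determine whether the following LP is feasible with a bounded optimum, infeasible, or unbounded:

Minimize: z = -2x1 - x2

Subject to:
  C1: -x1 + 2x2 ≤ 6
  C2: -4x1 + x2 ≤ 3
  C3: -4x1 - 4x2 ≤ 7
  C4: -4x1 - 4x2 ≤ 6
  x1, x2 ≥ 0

Unbounded (objective can decrease without bound)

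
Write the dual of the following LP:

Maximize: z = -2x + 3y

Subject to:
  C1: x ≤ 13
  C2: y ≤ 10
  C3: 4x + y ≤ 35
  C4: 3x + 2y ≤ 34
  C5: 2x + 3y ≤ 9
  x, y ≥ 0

Primal max cᵀx s.t. Ax ≤ b, x ≥ 0  →  Dual min bᵀy s.t. Aᵀy ≥ c, y ≥ 0.

Minimize: z = 13y1 + 10y2 + 35y3 + 34y4 + 9y5

Subject to:
  y1 + 4y3 + 3y4 + 2y5 ≥ -2
  y2 + y3 + 2y4 + 3y5 ≥ 3
  y1, y2, y3, y4, y5 ≥ 0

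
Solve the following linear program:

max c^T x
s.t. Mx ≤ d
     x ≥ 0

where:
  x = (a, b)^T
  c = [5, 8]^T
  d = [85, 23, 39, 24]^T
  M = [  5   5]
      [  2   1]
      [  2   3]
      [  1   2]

Evaluate the objective at each vertex of the feasible region:
  z(0, 0) = 0
  z(11.5, 0) = 57.5
  z(7.5, 8) = 101.5
  z(6, 9) = 102  ←
  z(0, 12) = 96
The maximum is at a = 6, b = 9.

a = 6, b = 9, z = 102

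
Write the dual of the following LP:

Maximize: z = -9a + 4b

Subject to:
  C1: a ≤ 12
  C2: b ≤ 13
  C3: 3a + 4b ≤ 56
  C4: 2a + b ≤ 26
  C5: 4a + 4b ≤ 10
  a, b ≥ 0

Primal max cᵀx s.t. Ax ≤ b, x ≥ 0  →  Dual min bᵀy s.t. Aᵀy ≥ c, y ≥ 0.

Minimize: z = 12y1 + 13y2 + 56y3 + 26y4 + 10y5

Subject to:
  y1 + 3y3 + 2y4 + 4y5 ≥ -9
  y2 + 4y3 + y4 + 4y5 ≥ 4
  y1, y2, y3, y4, y5 ≥ 0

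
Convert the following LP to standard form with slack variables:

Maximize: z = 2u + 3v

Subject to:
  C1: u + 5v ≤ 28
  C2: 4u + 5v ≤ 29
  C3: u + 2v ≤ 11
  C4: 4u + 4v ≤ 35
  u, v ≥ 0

max z = 2u + 3v

s.t.
  u + 5v + s1 = 28
  4u + 5v + s2 = 29
  u + 2v + s3 = 11
  4u + 4v + s4 = 35
  u, v, s1, s2, s3, s4 ≥ 0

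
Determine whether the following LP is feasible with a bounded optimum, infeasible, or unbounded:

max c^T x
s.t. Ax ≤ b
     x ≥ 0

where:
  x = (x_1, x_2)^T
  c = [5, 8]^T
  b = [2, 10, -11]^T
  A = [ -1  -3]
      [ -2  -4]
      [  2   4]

Infeasible (no feasible solution exists)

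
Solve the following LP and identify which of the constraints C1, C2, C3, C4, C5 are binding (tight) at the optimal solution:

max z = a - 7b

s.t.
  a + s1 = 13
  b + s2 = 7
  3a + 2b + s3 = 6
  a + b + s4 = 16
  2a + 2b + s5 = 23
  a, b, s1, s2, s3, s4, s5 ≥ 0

At a = 2, b = 0, compute slack b - a·x for each constraint:
  C1: 13 − 2 = 11  (slack)
  C2: 7 − 0 = 7  (slack)
  C3: 6 − 6 = 0  (binding)
  C4: 16 − 2 = 14  (slack)
  C5: 23 − 4 = 19  (slack)

Optimal: a = 2, b = 0
Binding: C3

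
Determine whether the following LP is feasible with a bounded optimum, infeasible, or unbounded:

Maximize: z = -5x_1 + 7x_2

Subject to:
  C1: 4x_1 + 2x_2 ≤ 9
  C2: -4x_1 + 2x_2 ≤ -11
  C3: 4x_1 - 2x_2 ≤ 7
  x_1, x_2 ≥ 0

Infeasible (no feasible solution exists)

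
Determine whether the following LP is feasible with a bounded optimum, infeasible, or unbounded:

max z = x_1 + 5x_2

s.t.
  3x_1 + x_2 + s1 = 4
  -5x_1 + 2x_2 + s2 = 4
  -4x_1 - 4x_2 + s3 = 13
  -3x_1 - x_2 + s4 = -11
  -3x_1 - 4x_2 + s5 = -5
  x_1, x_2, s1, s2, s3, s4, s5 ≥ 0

Infeasible (no feasible solution exists)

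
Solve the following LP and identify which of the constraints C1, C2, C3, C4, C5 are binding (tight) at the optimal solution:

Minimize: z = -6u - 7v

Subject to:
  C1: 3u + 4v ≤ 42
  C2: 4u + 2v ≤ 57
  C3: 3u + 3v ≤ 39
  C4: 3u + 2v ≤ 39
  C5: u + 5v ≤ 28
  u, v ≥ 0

At u = 10, v = 3, compute slack b - a·x for each constraint:
  C1: 42 − 42 = 0  (binding)
  C2: 57 − 46 = 11  (slack)
  C3: 39 − 39 = 0  (binding)
  C4: 39 − 36 = 3  (slack)
  C5: 28 − 25 = 3  (slack)

Optimal: u = 10, v = 3
Binding: C1, C3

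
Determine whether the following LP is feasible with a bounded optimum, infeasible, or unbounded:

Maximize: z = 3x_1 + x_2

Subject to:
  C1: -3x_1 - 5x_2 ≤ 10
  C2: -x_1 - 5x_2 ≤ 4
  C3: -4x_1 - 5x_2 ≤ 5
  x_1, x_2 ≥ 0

Unbounded (objective can increase without bound)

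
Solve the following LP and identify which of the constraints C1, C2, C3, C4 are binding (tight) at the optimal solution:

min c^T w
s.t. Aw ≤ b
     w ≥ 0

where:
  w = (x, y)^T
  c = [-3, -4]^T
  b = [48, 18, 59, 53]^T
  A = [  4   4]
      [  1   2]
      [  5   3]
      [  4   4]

At x = 6, y = 6, compute slack b - a·x for each constraint:
  C1: 48 − 48 = 0  (binding)
  C2: 18 − 18 = 0  (binding)
  C3: 59 − 48 = 11  (slack)
  C4: 53 − 48 = 5  (slack)

Optimal: x = 6, y = 6
Binding: C1, C2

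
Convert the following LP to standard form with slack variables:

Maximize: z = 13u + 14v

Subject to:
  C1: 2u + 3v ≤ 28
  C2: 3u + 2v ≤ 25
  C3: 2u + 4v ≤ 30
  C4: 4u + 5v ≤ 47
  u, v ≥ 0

max z = 13u + 14v

s.t.
  2u + 3v + s1 = 28
  3u + 2v + s2 = 25
  2u + 4v + s3 = 30
  4u + 5v + s4 = 47
  u, v, s1, s2, s3, s4 ≥ 0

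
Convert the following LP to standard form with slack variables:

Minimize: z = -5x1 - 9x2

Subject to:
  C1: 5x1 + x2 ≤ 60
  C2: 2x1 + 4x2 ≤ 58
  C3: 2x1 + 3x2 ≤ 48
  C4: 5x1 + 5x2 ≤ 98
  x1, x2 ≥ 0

min z = -5x1 - 9x2

s.t.
  5x1 + x2 + s1 = 60
  2x1 + 4x2 + s2 = 58
  2x1 + 3x2 + s3 = 48
  5x1 + 5x2 + s4 = 98
  x1, x2, s1, s2, s3, s4 ≥ 0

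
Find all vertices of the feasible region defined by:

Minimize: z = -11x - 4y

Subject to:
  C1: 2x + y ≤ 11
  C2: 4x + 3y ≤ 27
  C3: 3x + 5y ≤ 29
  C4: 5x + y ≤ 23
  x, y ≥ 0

(0, 0), (4.6, 0), (4, 3), (3.714, 3.571), (0, 5.8)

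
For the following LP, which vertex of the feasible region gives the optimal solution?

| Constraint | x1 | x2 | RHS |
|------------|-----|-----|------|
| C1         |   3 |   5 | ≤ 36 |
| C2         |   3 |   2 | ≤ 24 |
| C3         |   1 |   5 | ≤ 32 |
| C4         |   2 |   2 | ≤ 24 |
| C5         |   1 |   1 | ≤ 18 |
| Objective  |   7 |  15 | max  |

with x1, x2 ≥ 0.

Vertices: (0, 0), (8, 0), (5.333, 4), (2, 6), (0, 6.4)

Evaluate the objective at each vertex of the feasible region:
  z(0, 0) = 0
  z(8, 0) = 56
  z(5.333, 4) = 97.33
  z(2, 6) = 104  ←
  z(0, 6.4) = 96
The maximum is at x1 = 2, x2 = 6.

(2, 6)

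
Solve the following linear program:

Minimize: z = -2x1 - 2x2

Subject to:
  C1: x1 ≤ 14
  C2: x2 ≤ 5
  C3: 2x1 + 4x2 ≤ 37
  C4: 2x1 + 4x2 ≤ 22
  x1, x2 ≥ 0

Evaluate the objective at each vertex of the feasible region:
  z(0, 0) = 0
  z(11, 0) = -22  ←
  z(1, 5) = -12
  z(0, 5) = -10
The minimum is at x1 = 11, x2 = 0.

x1 = 11, x2 = 0, z = -22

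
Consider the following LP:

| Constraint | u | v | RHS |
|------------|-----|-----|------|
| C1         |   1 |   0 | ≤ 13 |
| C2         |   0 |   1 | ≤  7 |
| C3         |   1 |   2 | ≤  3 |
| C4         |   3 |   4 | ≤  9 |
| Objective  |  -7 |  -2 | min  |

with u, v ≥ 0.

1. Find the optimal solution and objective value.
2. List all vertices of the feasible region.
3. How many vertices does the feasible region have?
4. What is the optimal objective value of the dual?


1. u = 3, v = 0, z = -21
2. (0, 0), (3, 0), (0, 1.5)
3. 3
4. -21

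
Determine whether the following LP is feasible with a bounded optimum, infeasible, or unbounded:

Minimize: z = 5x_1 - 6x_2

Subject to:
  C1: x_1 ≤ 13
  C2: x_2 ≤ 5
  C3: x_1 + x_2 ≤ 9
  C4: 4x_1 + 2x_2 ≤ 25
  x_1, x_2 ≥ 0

Feasible with a bounded optimal solution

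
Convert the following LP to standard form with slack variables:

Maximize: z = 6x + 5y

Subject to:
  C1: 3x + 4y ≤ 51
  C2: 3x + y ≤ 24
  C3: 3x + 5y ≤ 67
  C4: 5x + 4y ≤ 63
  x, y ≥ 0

max z = 6x + 5y

s.t.
  3x + 4y + s1 = 51
  3x + y + s2 = 24
  3x + 5y + s3 = 67
  5x + 4y + s4 = 63
  x, y, s1, s2, s3, s4 ≥ 0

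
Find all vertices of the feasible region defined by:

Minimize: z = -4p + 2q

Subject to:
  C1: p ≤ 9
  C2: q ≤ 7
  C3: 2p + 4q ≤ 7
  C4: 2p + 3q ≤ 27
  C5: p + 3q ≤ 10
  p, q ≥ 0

(0, 0), (3.5, 0), (0, 1.75)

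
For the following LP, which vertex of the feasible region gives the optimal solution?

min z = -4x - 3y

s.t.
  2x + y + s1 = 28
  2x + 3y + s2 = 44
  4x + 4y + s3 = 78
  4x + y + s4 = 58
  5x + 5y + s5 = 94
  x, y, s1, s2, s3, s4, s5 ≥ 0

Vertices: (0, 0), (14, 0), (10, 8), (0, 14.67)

Evaluate the objective at each vertex of the feasible region:
  z(0, 0) = 0
  z(14, 0) = -56
  z(10, 8) = -64  ←
  z(0, 14.67) = -44
The minimum is at x = 10, y = 8.

(10, 8)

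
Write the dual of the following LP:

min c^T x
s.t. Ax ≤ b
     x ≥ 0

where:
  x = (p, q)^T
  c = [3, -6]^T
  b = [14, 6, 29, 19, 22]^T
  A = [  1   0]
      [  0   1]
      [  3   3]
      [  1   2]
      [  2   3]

Primal min cᵀx s.t. Ax ≤ b, x ≥ 0  →  Dual max −bᵀy s.t. Aᵀy ≥ −c, y ≥ 0.

Maximize: z = -14y1 - 6y2 - 29y3 - 19y4 - 22y5

Subject to:
  y1 + 3y3 + y4 + 2y5 ≥ -3
  y2 + 3y3 + 2y4 + 3y5 ≥ 6
  y1, y2, y3, y4, y5 ≥ 0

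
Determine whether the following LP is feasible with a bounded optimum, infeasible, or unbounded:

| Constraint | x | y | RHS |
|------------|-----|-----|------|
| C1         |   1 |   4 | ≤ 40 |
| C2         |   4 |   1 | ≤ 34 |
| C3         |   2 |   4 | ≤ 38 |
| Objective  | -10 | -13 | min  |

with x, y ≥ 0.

Feasible with a bounded optimal solution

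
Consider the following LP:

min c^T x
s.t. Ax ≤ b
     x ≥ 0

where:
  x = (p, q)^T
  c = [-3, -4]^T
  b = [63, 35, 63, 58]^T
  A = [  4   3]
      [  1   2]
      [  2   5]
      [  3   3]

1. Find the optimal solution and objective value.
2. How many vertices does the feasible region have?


1. p = 9, q = 9, z = -63
2. 4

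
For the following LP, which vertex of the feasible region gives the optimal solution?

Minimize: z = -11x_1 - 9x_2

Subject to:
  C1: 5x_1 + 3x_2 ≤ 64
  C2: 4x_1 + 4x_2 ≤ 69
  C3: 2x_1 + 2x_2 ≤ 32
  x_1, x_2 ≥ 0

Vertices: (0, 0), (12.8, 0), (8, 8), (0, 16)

Evaluate the objective at each vertex of the feasible region:
  z(0, 0) = 0
  z(12.8, 0) = -140.8
  z(8, 8) = -160  ←
  z(0, 16) = -144
The minimum is at x_1 = 8, x_2 = 8.

(8, 8)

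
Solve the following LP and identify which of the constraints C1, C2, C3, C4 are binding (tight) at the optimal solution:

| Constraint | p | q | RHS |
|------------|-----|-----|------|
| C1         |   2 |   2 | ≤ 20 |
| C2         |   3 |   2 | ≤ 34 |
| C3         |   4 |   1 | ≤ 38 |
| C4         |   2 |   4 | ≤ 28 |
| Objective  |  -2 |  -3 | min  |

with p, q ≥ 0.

At p = 6, q = 4, compute slack b - a·x for each constraint:
  C1: 20 − 20 = 0  (binding)
  C2: 34 − 26 = 8  (slack)
  C3: 38 − 28 = 10  (slack)
  C4: 28 − 28 = 0  (binding)

Optimal: p = 6, q = 4
Binding: C1, C4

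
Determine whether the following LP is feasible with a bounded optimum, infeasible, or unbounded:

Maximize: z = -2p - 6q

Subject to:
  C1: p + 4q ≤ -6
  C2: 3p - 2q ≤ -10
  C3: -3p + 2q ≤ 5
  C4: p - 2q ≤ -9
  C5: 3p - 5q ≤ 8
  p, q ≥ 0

Infeasible (no feasible solution exists)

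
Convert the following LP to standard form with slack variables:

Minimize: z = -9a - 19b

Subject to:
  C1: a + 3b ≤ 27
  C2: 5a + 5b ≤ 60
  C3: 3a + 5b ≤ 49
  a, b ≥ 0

min z = -9a - 19b

s.t.
  a + 3b + s1 = 27
  5a + 5b + s2 = 60
  3a + 5b + s3 = 49
  a, b, s1, s2, s3 ≥ 0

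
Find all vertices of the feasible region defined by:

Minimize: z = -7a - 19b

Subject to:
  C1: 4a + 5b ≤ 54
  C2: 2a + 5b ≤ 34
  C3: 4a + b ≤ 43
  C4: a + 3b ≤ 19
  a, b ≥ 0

(0, 0), (10.75, 0), (10.06, 2.75), (10, 2.8), (7, 4), (0, 6.333)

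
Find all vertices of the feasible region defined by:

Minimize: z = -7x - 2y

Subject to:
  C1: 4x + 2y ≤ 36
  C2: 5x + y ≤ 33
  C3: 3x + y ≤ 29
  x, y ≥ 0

(0, 0), (6.6, 0), (5, 8), (0, 18)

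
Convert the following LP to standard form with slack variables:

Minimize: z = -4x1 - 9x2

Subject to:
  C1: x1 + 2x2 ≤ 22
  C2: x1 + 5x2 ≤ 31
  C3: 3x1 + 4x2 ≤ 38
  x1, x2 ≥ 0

min z = -4x1 - 9x2

s.t.
  x1 + 2x2 + s1 = 22
  x1 + 5x2 + s2 = 31
  3x1 + 4x2 + s3 = 38
  x1, x2, s1, s2, s3 ≥ 0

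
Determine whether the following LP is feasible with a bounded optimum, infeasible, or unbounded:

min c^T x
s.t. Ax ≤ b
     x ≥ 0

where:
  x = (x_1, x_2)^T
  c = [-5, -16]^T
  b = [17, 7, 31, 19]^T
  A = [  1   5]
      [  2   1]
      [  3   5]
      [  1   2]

Feasible with a bounded optimal solution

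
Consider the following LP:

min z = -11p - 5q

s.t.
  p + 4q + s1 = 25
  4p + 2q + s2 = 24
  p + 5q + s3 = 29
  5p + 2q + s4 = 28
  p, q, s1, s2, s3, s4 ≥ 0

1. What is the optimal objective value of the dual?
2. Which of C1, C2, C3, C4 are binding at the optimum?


1. -64
2. C2, C4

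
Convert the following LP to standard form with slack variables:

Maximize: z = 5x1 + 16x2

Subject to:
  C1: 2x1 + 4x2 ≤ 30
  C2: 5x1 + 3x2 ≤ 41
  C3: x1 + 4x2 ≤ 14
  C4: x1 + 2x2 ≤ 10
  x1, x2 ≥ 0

max z = 5x1 + 16x2

s.t.
  2x1 + 4x2 + s1 = 30
  5x1 + 3x2 + s2 = 41
  x1 + 4x2 + s3 = 14
  x1 + 2x2 + s4 = 10
  x1, x2, s1, s2, s3, s4 ≥ 0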